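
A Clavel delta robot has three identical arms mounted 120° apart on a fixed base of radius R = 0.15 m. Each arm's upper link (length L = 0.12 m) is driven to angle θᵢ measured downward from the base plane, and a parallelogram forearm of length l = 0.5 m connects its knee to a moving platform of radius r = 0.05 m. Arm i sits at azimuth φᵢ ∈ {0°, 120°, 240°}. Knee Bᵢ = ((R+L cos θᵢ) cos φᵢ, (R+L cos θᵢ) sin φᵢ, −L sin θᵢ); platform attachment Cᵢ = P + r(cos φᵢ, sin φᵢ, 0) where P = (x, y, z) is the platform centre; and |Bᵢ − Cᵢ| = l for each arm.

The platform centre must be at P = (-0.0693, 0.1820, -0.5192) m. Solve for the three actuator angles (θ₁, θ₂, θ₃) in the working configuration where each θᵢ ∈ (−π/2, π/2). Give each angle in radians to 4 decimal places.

θ₁ = 1.1344, θ₂ = 0.1745, θ₃ = 1.3087

arm 1 (φ=0.0°): x'=-0.0693, y'=0.1820
  A cos θ + B sin θ = C:  0.1693·cos θ + -0.5192·sin θ = -0.3990
  √(A²+B²)=0.5461;  θ1 = -1.2556+2.3900 ≈ 1.1344
φ2=120.0° → target in arm frame (0.1923, -0.0310)
  A=-0.0923, B=-0.5192, C=(l²−L²−A²−y'²−z²)/(2L)=-0.1810
  √(A²+B²)=0.5273;  θ2 = -1.7467+1.9212 ≈ 0.1745
arm 3 (φ=240.0°): x'=-0.1230, y'=-0.1510
  A=0.2230, B=-0.5192, C=(l²−L²−A²−y'²−z²)/(2L)=-0.4437
  γ=atan2(-0.5192,0.2230)=-1.1652;  ψ=arccos(-0.7852)=2.4739;  θ3=γ+ψ≈1.3087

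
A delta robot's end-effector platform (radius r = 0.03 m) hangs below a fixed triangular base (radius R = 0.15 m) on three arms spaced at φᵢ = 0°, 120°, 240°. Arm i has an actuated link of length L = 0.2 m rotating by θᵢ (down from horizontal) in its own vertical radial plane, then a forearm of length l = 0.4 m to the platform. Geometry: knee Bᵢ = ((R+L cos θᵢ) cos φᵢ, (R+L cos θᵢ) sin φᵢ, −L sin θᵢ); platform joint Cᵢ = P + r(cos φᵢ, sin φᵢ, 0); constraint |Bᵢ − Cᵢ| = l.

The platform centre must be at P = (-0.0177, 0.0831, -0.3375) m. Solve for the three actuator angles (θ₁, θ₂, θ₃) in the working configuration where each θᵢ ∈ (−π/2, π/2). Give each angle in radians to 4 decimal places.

θ₁ = 0.5234, θ₂ = 0.0871, θ₃ = 0.6982

rotate P by −φ1: (-0.0177, 0.0831, -0.3375)
  A cos θ + B sin θ = C:  0.1377·cos θ + -0.3375·sin θ = -0.0494
  θ1 = atan2(B,A) + arccos(C/0.3645) = 0.5234
rotate P by −φ2: (0.0808, -0.0262, -0.3375)
  e−x'=0.0392;  (l²−L²−(e−x')²−y'²−z²)/2L = 0.0097
  √(A²+B²)=0.3398;  θ2 = -1.4552+1.5423 ≈ 0.0871
φ3=240.0° → target in arm frame (-0.0631, -0.0569)
  A=0.1831, B=-0.3375, C=(l²−L²−A²−y'²−z²)/(2L)=-0.0767
  γ=atan2(-0.3375,0.1831)=-1.0737;  ψ=arccos(-0.1997)=1.7719;  θ3=γ+ψ≈0.6982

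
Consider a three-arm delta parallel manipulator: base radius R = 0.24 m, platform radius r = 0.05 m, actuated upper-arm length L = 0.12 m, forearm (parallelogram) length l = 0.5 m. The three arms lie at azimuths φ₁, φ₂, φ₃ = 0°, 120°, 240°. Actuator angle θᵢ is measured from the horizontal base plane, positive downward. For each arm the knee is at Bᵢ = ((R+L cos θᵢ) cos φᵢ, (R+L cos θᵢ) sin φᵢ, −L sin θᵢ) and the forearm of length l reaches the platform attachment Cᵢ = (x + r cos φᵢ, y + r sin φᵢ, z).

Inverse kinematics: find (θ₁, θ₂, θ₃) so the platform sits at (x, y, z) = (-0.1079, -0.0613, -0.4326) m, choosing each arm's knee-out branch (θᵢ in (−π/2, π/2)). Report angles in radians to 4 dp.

φ1=0.0° → target in arm frame (-0.1079, -0.0613)
  A=0.2979, B=-0.4326, C=(l²−L²−A²−y'²−z²)/(2L)=-0.1835
  √(A²+B²)=0.5252;  θ1 = -0.9677+1.9277 ≈ 0.9600
arm 2 (φ=120.0°): x'=0.0009, y'=0.1241
  e−x'=0.1891;  (l²−L²−(e−x')²−y'²−z²)/2L = -0.0113
  √(A²+B²)=0.4721;  θ2 = -1.1586+1.5948 ≈ 0.4361
φ3=240.0° → target in arm frame (0.1070, -0.0628)
  e−x'=0.0830;  (l²−L²−(e−x')²−y'²−z²)/2L = 0.1568
  √(A²+B²)=0.4405;  θ3 = -1.3813+1.2068 ≈ -0.1745

θ₁ = 0.9600, θ₂ = 0.4361, θ₃ = -0.1745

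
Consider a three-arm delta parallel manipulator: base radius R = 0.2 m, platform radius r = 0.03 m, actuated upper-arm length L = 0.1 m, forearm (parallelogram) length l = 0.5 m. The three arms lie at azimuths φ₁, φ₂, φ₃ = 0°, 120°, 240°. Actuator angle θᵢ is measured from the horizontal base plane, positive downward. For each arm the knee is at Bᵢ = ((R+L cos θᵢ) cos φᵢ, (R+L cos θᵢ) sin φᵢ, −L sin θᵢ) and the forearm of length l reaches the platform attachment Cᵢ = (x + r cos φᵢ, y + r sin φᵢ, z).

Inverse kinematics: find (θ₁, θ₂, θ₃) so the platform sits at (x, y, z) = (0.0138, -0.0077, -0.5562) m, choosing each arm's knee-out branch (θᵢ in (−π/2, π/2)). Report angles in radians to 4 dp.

φ1=0.0° → target in arm frame (0.0138, -0.0077)
  A cos θ + B sin θ = C:  0.1562·cos θ + -0.5562·sin θ = -0.4691
  √(A²+B²)=0.5777;  θ1 = -1.2970+2.5183 ≈ 1.2213
rotate P by −φ2: (-0.0136, -0.0081, -0.5562)
  e−x'=0.1836;  (l²−L²−(e−x')²−y'²−z²)/2L = -0.5156
  γ=atan2(-0.5562,0.1836)=-1.2520;  ψ=arccos(-0.8803)=2.6473;  θ2=γ+ψ≈1.3953
arm 3 (φ=240.0°): x'=-0.0002, y'=0.0158
  A=0.1702, B=-0.5562, C=(l²−L²−A²−y'²−z²)/(2L)=-0.4929
  √(A²+B²)=0.5817;  θ3 = -1.2738+2.5820 ≈ 1.3082

θ₁ = 1.2213, θ₂ = 1.3953, θ₃ = 1.3082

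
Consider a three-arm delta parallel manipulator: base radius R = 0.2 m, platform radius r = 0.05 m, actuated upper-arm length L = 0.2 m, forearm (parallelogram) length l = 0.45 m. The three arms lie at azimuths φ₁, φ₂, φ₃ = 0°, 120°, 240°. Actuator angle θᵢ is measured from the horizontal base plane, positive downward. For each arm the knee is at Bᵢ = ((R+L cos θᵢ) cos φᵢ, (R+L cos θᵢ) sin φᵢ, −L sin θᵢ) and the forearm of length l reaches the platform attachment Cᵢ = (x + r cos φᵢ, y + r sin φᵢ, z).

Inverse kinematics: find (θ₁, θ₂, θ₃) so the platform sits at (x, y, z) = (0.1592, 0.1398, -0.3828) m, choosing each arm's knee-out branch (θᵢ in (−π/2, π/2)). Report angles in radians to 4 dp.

θ₁ = -0.0001, θ₂ = 0.5237, θ₃ = 1.3092

rotate P by −φ1: (0.1592, 0.1398, -0.3828)
  e−x'=-0.0092;  (l²−L²−(e−x')²−y'²−z²)/2L = -0.0092
  γ=atan2(-0.3828,-0.0092)=-1.5948;  ψ=arccos(-0.0239)=1.5947;  θ1=γ+ψ≈-0.0001
arm 2 (φ=120.0°): x'=0.0415, y'=-0.2078
  e−x'=0.1085;  (l²−L²−(e−x')²−y'²−z²)/2L = -0.0975
  θ2 = atan2(B,A) + arccos(C/0.3979) = 0.5237
rotate P by −φ3: (-0.2007, 0.0680, -0.3828)
  e−x'=0.3507;  (l²−L²−(e−x')²−y'²−z²)/2L = -0.2791
  γ=atan2(-0.3828,0.3507)=-0.8292;  ψ=arccos(-0.5376)=2.1383;  θ3=γ+ψ≈1.3092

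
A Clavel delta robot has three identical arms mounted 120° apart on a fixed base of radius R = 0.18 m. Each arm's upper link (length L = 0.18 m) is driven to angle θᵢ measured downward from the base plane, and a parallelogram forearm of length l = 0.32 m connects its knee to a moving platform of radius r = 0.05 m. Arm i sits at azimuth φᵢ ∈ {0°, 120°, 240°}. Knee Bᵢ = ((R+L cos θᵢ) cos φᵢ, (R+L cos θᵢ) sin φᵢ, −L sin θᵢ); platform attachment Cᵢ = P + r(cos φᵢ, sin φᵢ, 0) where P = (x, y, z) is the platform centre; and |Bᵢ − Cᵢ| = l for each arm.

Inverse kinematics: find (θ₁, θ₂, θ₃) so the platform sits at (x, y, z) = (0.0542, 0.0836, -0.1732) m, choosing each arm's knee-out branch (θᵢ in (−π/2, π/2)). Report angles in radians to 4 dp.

rotate P by −φ1: (0.0542, 0.0836, -0.1732)
  A cos θ + B sin θ = C:  0.0758·cos θ + -0.1732·sin θ = 0.0757
  γ=atan2(-0.1732,0.0758)=-1.1583;  ψ=arccos(0.4006)=1.1586;  θ1=γ+ψ≈0.0003
φ2=120.0° → target in arm frame (0.0453, -0.0887)
  A=0.0847, B=-0.1732, C=(l²−L²−A²−y'²−z²)/(2L)=0.0693
  γ=atan2(-0.1732,0.0847)=-1.1160;  ψ=arccos(0.3595)=1.2031;  θ2=γ+ψ≈0.0871
arm 3 (φ=240.0°): x'=-0.0995, y'=0.0051
  e−x'=0.2295;  (l²−L²−(e−x')²−y'²−z²)/2L = -0.0353
  γ=atan2(-0.1732,0.2295)=-0.6465;  ψ=arccos(-0.1226)=1.6938;  θ3=γ+ψ≈1.0473

θ₁ = 0.0003, θ₂ = 0.0871, θ₃ = 1.0473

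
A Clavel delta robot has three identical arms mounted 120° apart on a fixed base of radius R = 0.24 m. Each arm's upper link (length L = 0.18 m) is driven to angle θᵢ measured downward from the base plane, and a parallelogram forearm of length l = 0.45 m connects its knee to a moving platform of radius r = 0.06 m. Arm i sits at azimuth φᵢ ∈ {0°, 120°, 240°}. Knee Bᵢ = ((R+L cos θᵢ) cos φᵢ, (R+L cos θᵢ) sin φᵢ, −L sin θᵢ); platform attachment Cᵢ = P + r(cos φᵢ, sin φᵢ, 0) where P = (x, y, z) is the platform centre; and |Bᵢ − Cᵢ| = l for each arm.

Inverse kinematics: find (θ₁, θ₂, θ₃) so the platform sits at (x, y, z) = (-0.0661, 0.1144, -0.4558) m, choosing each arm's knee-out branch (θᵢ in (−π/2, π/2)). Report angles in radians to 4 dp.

θ₁ = 1.1347, θ₂ = 0.3492, θ₃ = 1.1344

arm 1 (φ=0.0°): x'=-0.0661, y'=0.1144
  A cos θ + B sin θ = C:  0.2461·cos θ + -0.4558·sin θ = -0.3092
  √(A²+B²)=0.5180;  θ1 = -1.0757+2.2104 ≈ 1.1347
φ2=120.0° → target in arm frame (0.1321, 0.0000)
  A cos θ + B sin θ = C:  0.0479·cos θ + -0.4558·sin θ = -0.1110
  θ2 = atan2(B,A) + arccos(C/0.4583) = 0.3492
φ3=240.0° → target in arm frame (-0.0660, -0.1144)
  A=0.2460, B=-0.4558, C=(l²−L²−A²−y'²−z²)/(2L)=-0.3091
  γ=atan2(-0.4558,0.2460)=-1.0758;  ψ=arccos(-0.5968)=2.2103;  θ3=γ+ψ≈1.1344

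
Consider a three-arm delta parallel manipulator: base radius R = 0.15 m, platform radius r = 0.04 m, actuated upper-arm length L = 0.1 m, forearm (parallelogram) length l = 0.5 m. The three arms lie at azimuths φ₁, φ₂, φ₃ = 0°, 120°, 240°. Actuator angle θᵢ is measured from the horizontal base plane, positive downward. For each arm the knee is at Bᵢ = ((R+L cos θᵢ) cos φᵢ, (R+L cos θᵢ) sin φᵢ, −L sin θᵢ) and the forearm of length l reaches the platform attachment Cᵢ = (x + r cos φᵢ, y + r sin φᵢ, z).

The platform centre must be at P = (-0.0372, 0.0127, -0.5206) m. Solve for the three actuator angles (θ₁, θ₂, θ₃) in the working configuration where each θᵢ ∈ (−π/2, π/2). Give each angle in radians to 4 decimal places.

arm 1 (φ=0.0°): x'=-0.0372, y'=0.0127
  e−x'=0.1472;  (l²−L²−(e−x')²−y'²−z²)/2L = -0.2643
  γ=atan2(-0.5206,0.1472)=-1.2952;  ψ=arccos(-0.4885)=2.0811;  θ1=γ+ψ≈0.7859
rotate P by −φ2: (0.0296, 0.0259, -0.5206)
  A=0.0804, B=-0.5206, C=(l²−L²−A²−y'²−z²)/(2L)=-0.1908
  γ=atan2(-0.5206,0.0804)=-1.4176;  ψ=arccos(-0.3622)=1.9414;  θ2=γ+ψ≈0.5238
φ3=240.0° → target in arm frame (0.0076, -0.0386)
  e−x'=0.1024;  (l²−L²−(e−x')²−y'²−z²)/2L = -0.2150
  θ3 = atan2(B,A) + arccos(C/0.5306) = 0.6114

θ₁ = 0.7859, θ₂ = 0.5238, θ₃ = 0.6114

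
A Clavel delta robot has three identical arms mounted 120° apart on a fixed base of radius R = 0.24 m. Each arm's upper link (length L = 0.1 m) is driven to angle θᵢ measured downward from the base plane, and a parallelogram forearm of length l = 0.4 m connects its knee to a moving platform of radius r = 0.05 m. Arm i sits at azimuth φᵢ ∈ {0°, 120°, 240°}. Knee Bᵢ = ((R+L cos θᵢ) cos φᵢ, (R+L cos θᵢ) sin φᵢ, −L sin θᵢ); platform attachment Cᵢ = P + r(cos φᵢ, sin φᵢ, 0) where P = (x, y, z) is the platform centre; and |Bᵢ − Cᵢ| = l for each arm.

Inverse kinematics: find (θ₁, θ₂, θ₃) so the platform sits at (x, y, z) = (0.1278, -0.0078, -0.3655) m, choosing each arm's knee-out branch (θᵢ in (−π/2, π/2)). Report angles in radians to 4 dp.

θ₁ = -0.0005, θ₂ = 1.3962, θ₃ = 1.3087

arm 1 (φ=0.0°): x'=0.1278, y'=-0.0078
  e−x'=0.0622;  (l²−L²−(e−x')²−y'²−z²)/2L = 0.0624
  γ=atan2(-0.3655,0.0622)=-1.4022;  ψ=arccos(0.1683)=1.4017;  θ1=γ+ψ≈-0.0005
φ2=120.0° → target in arm frame (-0.0707, -0.1068)
  e−x'=0.2607;  (l²−L²−(e−x')²−y'²−z²)/2L = -0.3147
  γ=atan2(-0.3655,0.2607)=-0.9513;  ψ=arccos(-0.7009)=2.3475;  θ2=γ+ψ≈1.3962
φ3=240.0° → target in arm frame (-0.0571, 0.1146)
  A=0.2471, B=-0.3655, C=(l²−L²−A²−y'²−z²)/(2L)=-0.2890
  √(A²+B²)=0.4412;  θ3 = -0.9762+2.2850 ≈ 1.3087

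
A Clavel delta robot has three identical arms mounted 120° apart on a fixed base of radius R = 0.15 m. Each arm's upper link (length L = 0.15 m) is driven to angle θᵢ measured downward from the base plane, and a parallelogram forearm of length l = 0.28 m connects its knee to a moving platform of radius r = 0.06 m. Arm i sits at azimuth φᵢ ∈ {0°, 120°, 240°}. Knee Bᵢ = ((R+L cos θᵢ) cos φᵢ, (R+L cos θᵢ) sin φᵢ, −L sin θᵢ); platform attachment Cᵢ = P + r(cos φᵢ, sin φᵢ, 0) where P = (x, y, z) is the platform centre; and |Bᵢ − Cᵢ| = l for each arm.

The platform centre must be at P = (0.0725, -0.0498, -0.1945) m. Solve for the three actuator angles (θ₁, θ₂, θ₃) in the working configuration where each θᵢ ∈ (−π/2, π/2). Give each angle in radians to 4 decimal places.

θ₁ = -0.1742, θ₂ = 0.8729, θ₃ = 0.3491

φ1=0.0° → target in arm frame (0.0725, -0.0498)
  A cos θ + B sin θ = C:  0.0175·cos θ + -0.1945·sin θ = 0.0509
  θ1 = atan2(B,A) + arccos(C/0.1953) = -0.1742
rotate P by −φ2: (-0.0794, -0.0379, -0.1945)
  A cos θ + B sin θ = C:  0.1694·cos θ + -0.1945·sin θ = -0.0402
  √(A²+B²)=0.2579;  θ2 = -0.8543+1.7272 ≈ 0.8729
rotate P by −φ3: (0.0069, 0.0877, -0.1945)
  A=0.0831, B=-0.1945, C=(l²−L²−A²−y'²−z²)/(2L)=0.0116
  √(A²+B²)=0.2115;  θ3 = -1.1669+1.5161 ≈ 0.3491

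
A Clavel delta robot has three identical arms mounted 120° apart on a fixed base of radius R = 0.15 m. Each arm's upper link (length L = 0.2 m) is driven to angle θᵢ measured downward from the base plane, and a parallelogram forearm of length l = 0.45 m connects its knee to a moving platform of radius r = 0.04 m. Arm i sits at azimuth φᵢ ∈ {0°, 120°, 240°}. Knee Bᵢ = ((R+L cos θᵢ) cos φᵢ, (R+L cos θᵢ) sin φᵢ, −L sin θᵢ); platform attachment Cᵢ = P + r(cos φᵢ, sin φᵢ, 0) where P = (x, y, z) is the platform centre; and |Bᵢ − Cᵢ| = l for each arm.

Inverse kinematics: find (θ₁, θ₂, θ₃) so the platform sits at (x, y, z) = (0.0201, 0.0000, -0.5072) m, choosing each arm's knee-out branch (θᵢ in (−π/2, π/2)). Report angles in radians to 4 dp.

θ₁ = 0.6980, θ₂ = 0.7852, θ₃ = 0.7852

rotate P by −φ1: (0.0201, 0.0000, -0.5072)
  A=0.0899, B=-0.5072, C=(l²−L²−A²−y'²−z²)/(2L)=-0.2571
  θ1 = atan2(B,A) + arccos(C/0.5151) = 0.6980
rotate P by −φ2: (-0.0100, -0.0174, -0.5072)
  A=0.1200, B=-0.5072, C=(l²−L²−A²−y'²−z²)/(2L)=-0.2737
  γ=atan2(-0.5072,0.1200)=-1.3384;  ψ=arccos(-0.5251)=2.1236;  θ2=γ+ψ≈0.7852
φ3=240.0° → target in arm frame (-0.0101, 0.0174)
  e−x'=0.1200;  (l²−L²−(e−x')²−y'²−z²)/2L = -0.2737
  θ3 = atan2(B,A) + arccos(C/0.5212) = 0.7852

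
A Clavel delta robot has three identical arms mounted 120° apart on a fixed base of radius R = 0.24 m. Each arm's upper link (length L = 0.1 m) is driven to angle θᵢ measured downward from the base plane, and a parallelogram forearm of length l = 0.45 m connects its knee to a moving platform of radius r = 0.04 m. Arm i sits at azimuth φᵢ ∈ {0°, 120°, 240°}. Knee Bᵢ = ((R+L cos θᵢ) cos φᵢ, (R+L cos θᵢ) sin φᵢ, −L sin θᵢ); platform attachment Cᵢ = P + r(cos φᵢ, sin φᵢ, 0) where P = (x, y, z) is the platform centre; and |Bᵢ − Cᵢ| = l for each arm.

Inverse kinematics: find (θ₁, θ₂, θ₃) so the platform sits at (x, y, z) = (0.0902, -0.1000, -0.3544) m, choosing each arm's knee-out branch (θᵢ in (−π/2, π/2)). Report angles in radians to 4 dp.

φ1=0.0° → target in arm frame (0.0902, -0.1000)
  e−x'=0.1098;  (l²−L²−(e−x')²−y'²−z²)/2L = 0.2242
  θ1 = atan2(B,A) + arccos(C/0.3710) = -0.3485
rotate P by −φ2: (-0.1317, -0.0281, -0.3544)
  A cos θ + B sin θ = C:  0.3317·cos θ + -0.3544·sin θ = -0.2196
  √(A²+B²)=0.4854;  θ2 = -0.8185+2.0402 ≈ 1.2217
arm 3 (φ=240.0°): x'=0.0415, y'=0.1281
  e−x'=0.1585;  (l²−L²−(e−x')²−y'²−z²)/2L = 0.1268
  γ=atan2(-0.3544,0.1585)=-1.1503;  ψ=arccos(0.3267)=1.2380;  θ3=γ+ψ≈0.0878

θ₁ = -0.3485, θ₂ = 1.2217, θ₃ = 0.0878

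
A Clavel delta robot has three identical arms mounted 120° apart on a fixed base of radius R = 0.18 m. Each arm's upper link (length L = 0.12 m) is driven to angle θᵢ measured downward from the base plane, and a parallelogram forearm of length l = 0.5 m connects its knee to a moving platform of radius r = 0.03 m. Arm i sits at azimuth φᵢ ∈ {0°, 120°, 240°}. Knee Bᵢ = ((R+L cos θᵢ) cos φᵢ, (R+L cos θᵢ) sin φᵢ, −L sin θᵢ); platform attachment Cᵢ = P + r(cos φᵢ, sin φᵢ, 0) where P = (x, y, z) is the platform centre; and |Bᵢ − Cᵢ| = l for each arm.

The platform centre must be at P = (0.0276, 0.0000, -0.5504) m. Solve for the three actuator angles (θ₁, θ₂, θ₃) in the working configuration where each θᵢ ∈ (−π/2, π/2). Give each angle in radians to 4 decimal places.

θ₁ = 0.8728, θ₂ = 1.0472, θ₃ = 1.0472

arm 1 (φ=0.0°): x'=0.0276, y'=0.0000
  e−x'=0.1224;  (l²−L²−(e−x')²−y'²−z²)/2L = -0.3430
  √(A²+B²)=0.5638;  θ1 = -1.3520+2.2248 ≈ 0.8728
arm 2 (φ=120.0°): x'=-0.0138, y'=-0.0239
  A=0.1638, B=-0.5504, C=(l²−L²−A²−y'²−z²)/(2L)=-0.3948
  √(A²+B²)=0.5743;  θ2 = -1.2815+2.3287 ≈ 1.0472
arm 3 (φ=240.0°): x'=-0.0138, y'=0.0239
  e−x'=0.1638;  (l²−L²−(e−x')²−y'²−z²)/2L = -0.3948
  θ3 = atan2(B,A) + arccos(C/0.5743) = 1.0472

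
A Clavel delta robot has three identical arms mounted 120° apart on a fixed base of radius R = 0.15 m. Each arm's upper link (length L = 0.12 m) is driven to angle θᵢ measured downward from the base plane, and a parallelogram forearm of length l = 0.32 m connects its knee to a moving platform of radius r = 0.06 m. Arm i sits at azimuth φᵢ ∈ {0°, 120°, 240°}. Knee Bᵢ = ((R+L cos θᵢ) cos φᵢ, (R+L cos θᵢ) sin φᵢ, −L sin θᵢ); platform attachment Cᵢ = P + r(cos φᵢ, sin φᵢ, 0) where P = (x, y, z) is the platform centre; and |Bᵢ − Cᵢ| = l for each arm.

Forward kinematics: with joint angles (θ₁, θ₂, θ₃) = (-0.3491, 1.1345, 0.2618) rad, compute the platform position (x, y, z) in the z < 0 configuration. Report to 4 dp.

(0.1148, -0.0970, -0.2510)

φ1=0.0°: virtual centre (0.2028, 0.0000, 0.0410), radius l
φ2=120.0°: virtual centre (-0.0704, 0.1219, -0.1088), radius l
φ3=240.0°: virtual centre (-0.1030, -0.1783, -0.0311), radius l
subtract pairs → two planes through P
[-0.5462 0.2437 -0.2996]·P = -0.0112;  [-0.6114 -0.3566 -0.1442]·P = 0.0006
Cramer: x(z) = 0.0112-0.4130z;  y(z) = -0.0208+0.3037z
into |P−centre ₁|² = l²: 1.2628z² + 0.0635z + -0.0636 = 0;  Δ = 0.3252;  z = -0.2510 or 0.2006 → z<0 root = -0.2510
x = 0.1148, y = -0.0970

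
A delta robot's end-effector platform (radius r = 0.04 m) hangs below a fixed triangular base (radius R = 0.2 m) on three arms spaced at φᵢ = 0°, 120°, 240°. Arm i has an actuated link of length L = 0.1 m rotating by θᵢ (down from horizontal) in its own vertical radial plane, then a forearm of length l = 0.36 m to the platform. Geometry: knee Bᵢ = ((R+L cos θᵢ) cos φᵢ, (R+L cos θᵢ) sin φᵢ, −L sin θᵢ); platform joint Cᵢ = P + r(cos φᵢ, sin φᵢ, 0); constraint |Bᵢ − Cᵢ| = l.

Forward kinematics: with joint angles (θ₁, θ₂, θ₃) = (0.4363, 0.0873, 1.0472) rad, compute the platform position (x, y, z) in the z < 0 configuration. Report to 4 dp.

(0.0159, 0.0786, -0.3037)

φ1=0.0°: virtual centre (0.2506, 0.0000, -0.0423), radius l
φ2=120.0°: virtual centre (-0.1298, 0.2248, -0.0087), radius l
O3 = (0.2100·cos240.0°, 0.2100·sin240.0°, -0.0866) = (-0.1050, -0.1819, -0.0866)
|O₂|²−|O₁|² = 0.0029;  |O₃|²−|O₁|² = -0.0130
[-0.7609 0.4497 0.0671]·P = 0.0029;  [-0.7113 -0.3637 -0.0887]·P = -0.0130
Cramer: x(z) = 0.0080-0.0259z;  y(z) = 0.0200-0.1931z
into |P−O₁|² = l²: 1.0380z² + 0.0894z + -0.0686 = 0;  Δ = 0.2927;  z = -0.3037 or 0.2175 → z<0 root = -0.3037
x = 0.0159, y = 0.0786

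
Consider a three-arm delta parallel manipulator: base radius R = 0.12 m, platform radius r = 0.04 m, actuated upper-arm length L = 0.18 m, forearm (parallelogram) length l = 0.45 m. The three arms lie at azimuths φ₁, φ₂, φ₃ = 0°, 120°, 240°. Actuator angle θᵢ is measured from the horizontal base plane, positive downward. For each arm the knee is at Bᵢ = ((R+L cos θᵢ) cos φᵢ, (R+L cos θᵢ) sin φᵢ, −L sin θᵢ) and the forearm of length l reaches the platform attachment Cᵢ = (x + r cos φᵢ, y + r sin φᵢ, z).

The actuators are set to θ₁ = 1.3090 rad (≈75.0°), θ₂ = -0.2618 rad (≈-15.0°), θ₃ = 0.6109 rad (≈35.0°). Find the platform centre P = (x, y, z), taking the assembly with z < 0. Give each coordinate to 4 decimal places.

arm 1 at φ=0.0°: (R−r)+L cos θ1 = 0.1266;  centre 1 = (0.1266, 0.0000, -0.1739)
centre 2 = (0.2539·cos120.0°, 0.2539·sin120.0°, 0.0466) = (-0.1269, 0.2199, 0.0466)
arm 3 at φ=240.0°: (R−r)+L cos θ3 = 0.2274;  centre 3 = (-0.1137, -0.1970, -0.1032)
subtract pairs → two planes through P
plane₁₂: -0.5070x+0.4397y+0.4409z = 0.0204
det = 0.4111;  x = -0.0368+0.5736z,  y = 0.0039+-0.3413z
quadratic in z: (1.4455)z²+(0.1577)z+(-0.1456)=0, √Δ=0.9309 → z ∈ {-0.3765, 0.2675}; z = -0.3765 (taking z<0)
x = -0.2528, y = 0.1324

(-0.2528, 0.1324, -0.3765)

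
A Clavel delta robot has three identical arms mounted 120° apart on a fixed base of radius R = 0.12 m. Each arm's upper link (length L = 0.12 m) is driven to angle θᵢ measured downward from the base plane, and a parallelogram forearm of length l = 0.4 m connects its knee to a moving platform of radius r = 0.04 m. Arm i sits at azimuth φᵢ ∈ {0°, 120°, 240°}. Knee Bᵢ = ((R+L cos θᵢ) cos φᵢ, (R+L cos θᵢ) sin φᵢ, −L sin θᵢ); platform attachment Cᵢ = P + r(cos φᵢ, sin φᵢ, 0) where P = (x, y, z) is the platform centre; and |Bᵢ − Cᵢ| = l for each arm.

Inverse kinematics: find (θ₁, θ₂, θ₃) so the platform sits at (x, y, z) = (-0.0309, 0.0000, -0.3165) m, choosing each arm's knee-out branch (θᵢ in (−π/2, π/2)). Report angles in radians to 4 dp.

θ₁ = -0.0872, θ₂ = -0.3492, θ₃ = -0.3492

rotate P by −φ1: (-0.0309, 0.0000, -0.3165)
  A cos θ + B sin θ = C:  0.1109·cos θ + -0.3165·sin θ = 0.1380
  √(A²+B²)=0.3354;  θ1 = -1.2338+1.1466 ≈ -0.0872
arm 2 (φ=120.0°): x'=0.0154, y'=0.0268
  e−x'=0.0645;  (l²−L²−(e−x')²−y'²−z²)/2L = 0.1689
  θ2 = atan2(B,A) + arccos(C/0.3230) = -0.3492
rotate P by −φ3: (0.0155, -0.0268, -0.3165)
  e−x'=0.0645;  (l²−L²−(e−x')²−y'²−z²)/2L = 0.1689
  √(A²+B²)=0.3230;  θ3 = -1.3696+1.0204 ≈ -0.3492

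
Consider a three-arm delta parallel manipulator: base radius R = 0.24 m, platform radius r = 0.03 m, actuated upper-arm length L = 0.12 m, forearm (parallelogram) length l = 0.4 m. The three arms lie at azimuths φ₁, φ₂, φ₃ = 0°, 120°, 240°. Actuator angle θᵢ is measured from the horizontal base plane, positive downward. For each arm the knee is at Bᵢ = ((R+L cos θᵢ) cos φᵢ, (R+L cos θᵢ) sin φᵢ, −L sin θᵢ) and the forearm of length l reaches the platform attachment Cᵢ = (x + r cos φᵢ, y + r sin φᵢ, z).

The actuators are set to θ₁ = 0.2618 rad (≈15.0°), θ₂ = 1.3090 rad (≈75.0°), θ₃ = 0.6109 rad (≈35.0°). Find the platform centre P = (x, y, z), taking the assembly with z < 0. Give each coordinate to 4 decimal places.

arm 1 at φ=0.0°: ρ1 = 0.3259;  O1 = (0.3259, 0.0000, -0.0311)
O2 = (0.2411·cos120.0°, 0.2411·sin120.0°, -0.1159) = (-0.1205, 0.2088, -0.1159)
φ3=240.0°: virtual centre (-0.1541, -0.2670, -0.0688), radius l
|O₂|²−|O₁|² = -0.0356;  |O₃|²−|O₁|² = -0.0074
linear system: -0.8929x+0.4175y = -0.0356−-0.1697z; -0.9601x+-0.5340y = -0.0074−-0.0755z
Cramer: x(z) = 0.0252-0.1392z;  y(z) = -0.0315+0.1088z
into |P−O₁|² = l²: 1.0312z² + 0.1390z + -0.0676 = 0;  Δ = 0.2982;  z = -0.3322 or 0.1974 → z<0 root = -0.3322
x = 0.0714, y = -0.0676

(0.0714, -0.0676, -0.3322)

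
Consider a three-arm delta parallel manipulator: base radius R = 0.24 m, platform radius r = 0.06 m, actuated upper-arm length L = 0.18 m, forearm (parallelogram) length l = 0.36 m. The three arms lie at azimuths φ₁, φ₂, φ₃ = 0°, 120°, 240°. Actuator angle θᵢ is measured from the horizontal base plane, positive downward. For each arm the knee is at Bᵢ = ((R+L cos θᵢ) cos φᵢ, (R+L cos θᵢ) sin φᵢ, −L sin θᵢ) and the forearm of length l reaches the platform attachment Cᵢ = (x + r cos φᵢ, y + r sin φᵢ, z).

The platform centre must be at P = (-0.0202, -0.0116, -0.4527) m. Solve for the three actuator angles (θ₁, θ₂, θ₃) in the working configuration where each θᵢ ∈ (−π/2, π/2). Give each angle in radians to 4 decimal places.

rotate P by −φ1: (-0.0202, -0.0116, -0.4527)
  A cos θ + B sin θ = C:  0.2002·cos θ + -0.4527·sin θ = -0.4110
  γ=atan2(-0.4527,0.2002)=-1.1544;  ψ=arccos(-0.8303)=2.5504;  θ1=γ+ψ≈1.3960
rotate P by −φ2: (0.0001, 0.0233, -0.4527)
  e−x'=0.1799;  (l²−L²−(e−x')²−y'²−z²)/2L = -0.3907
  γ=atan2(-0.4527,0.1799)=-1.1925;  ψ=arccos(-0.8021)=2.5015;  θ2=γ+ψ≈1.3091
rotate P by −φ3: (0.0201, -0.0117, -0.4527)
  A=0.1599, B=-0.4527, C=(l²−L²−A²−y'²−z²)/(2L)=-0.3706
  γ=atan2(-0.4527,0.1599)=-1.2314;  ψ=arccos(-0.7720)=2.4528;  θ3=γ+ψ≈1.2214

θ₁ = 1.3960, θ₂ = 1.3091, θ₃ = 1.2214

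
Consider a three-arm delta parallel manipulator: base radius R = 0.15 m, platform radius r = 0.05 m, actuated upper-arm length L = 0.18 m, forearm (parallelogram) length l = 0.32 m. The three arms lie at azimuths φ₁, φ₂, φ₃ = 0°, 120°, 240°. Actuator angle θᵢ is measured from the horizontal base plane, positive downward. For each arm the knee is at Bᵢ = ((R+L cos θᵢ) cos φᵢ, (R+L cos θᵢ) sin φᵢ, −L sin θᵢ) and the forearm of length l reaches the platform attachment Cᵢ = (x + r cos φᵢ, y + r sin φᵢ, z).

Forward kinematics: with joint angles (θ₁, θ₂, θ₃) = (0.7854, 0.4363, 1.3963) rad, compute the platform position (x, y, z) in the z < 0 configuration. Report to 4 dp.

(0.0340, 0.1451, -0.3371)

centre 1 = (0.2273·cos0.0°, 0.2273·sin0.0°, -0.1273) = (0.2273, 0.0000, -0.1273)
arm 2 at φ=120.0°: ρ2 = 0.2631;  centre 2 = (-0.1316, 0.2279, -0.0761)
φ3=240.0°: virtual centre (-0.0656, -0.1137, -0.1773), radius l
eliminate P² terms by subtracting sphere 1 from 2 and 3
[-0.7177 0.4558 0.1024]·P = 0.0072;  [-0.5858 -0.2273 -0.1000]·P = -0.0192
Cramer: x(z) = 0.0166-0.0518z;  y(z) = 0.0418-0.3063z
sphere 1 gives Az²+Bz+C=0 with A=1.0965, B=0.2508, C=-0.0400;  B²−4AC=0.2385;  roots -0.3371, 0.1084;  negative root z = -0.3371
x = 0.0340, y = 0.1451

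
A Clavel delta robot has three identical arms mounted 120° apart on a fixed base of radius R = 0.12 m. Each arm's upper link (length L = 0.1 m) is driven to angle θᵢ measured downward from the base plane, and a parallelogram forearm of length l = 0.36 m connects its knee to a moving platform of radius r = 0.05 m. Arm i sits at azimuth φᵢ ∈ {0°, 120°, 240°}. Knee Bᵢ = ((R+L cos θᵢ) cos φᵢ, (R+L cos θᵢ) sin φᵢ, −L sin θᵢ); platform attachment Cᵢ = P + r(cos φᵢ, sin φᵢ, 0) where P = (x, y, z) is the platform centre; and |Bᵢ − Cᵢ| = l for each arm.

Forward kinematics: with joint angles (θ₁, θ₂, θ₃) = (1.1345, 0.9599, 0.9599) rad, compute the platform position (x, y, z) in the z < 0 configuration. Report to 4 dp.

(-0.0270, 0.0000, -0.4226)

φ1=0.0°: virtual centre (0.1123, 0.0000, -0.0906), radius l
φ2=120.0°: virtual centre (-0.0637, 0.1103, -0.0819), radius l
arm 3 at φ=240.0°: (R−r)+L cos θ3 = 0.1274;  O3 = (-0.0637, -0.1103, -0.0819)
eliminate P² terms by subtracting sphere 1 from 2 and 3
linear system: -0.3519x+0.2206y = 0.0021−0.0174z; -0.3519x+-0.2206y = 0.0021−0.0174z
Cramer: x(z) = -0.0060+0.0496z;  y(z) = 0.0000-0.0000z
quadratic in z: (1.0025)z²+(0.1695)z+(-0.1074)=0, √Δ=0.6778 → z ∈ {-0.4226, 0.2535}; z = -0.4226 (taking z<0)
x = -0.0270, y = 0.0000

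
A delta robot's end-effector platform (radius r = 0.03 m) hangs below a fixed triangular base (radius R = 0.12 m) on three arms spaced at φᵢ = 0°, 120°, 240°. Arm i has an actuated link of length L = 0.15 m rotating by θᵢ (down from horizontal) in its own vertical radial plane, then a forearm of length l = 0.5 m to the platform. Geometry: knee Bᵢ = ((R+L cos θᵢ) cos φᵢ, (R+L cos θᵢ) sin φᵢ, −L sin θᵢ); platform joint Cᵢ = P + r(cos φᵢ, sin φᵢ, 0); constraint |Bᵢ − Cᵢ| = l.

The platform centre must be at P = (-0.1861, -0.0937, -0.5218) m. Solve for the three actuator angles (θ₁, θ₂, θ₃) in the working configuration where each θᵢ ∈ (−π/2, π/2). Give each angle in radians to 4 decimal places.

θ₁ = 1.3091, θ₂ = 0.7856, θ₃ = 0.2619

rotate P by −φ1: (-0.1861, -0.0937, -0.5218)
  e−x'=0.2761;  (l²−L²−(e−x')²−y'²−z²)/2L = -0.4326
  √(A²+B²)=0.5903;  θ1 = -1.0841+2.3933 ≈ 1.3091
rotate P by −φ2: (0.0119, 0.2080, -0.5218)
  A=0.0781, B=-0.5218, C=(l²−L²−A²−y'²−z²)/(2L)=-0.3138
  γ=atan2(-0.5218,0.0781)=-1.4222;  ψ=arccos(-0.5948)=2.2078;  θ2=γ+ψ≈0.7856
rotate P by −φ3: (0.1742, -0.1143, -0.5218)
  A cos θ + B sin θ = C:  -0.0842·cos θ + -0.5218·sin θ = -0.2164
  γ=atan2(-0.5218,-0.0842)=-1.7308;  ψ=arccos(-0.4095)=1.9927;  θ3=γ+ψ≈0.2619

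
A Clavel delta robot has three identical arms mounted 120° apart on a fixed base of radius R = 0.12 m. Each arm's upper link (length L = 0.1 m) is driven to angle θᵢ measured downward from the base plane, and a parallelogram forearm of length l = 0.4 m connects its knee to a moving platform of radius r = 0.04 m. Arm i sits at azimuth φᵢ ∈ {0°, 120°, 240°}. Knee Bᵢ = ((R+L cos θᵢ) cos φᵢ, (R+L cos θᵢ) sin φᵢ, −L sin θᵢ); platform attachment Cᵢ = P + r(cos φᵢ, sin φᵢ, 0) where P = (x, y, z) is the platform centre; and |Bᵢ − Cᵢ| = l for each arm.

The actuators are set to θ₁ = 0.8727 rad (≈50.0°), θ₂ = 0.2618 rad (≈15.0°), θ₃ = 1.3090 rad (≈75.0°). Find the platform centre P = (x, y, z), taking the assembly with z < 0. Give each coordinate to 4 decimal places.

(-0.0084, 0.1426, -0.4177)

φ1=0.0°: virtual centre (0.1443, 0.0000, -0.0766), radius l
φ2=120.0°: virtual centre (-0.0883, 0.1529, -0.0259), radius l
S3 = (0.1059·cos240.0°, 0.1059·sin240.0°, -0.0966) = (-0.0529, -0.0917, -0.0966)
eliminate P² terms by subtracting sphere 1 from 2 and 3
plane₁₂: -0.4651x+0.3059y+0.1014z = 0.0052
det = 0.2059;  x = 0.0045+0.0310z,  y = 0.0238+-0.2846z
into |P−S₁|² = l²: 1.0819z² + 0.1310z + -0.1340 = 0;  Δ = 0.5972;  z = -0.4177 or 0.2966 → z<0 root = -0.4177
x = -0.0084, y = 0.1426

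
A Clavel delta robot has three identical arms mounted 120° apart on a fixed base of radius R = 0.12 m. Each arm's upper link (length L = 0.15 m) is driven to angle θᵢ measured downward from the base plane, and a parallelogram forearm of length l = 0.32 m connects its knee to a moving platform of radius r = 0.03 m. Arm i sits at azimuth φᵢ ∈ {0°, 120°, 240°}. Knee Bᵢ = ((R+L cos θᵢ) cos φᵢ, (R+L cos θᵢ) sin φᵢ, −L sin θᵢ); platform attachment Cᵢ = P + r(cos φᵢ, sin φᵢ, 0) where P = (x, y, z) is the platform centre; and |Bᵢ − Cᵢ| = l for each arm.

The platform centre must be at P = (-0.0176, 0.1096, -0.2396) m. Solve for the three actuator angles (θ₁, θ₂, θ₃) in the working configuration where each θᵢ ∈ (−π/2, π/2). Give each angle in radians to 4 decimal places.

rotate P by −φ1: (-0.0176, 0.1096, -0.2396)
  A cos θ + B sin θ = C:  0.1076·cos θ + -0.2396·sin θ = -0.0037
  θ1 = atan2(B,A) + arccos(C/0.2627) = 0.4360
arm 2 (φ=120.0°): x'=0.1037, y'=-0.0396
  A cos θ + B sin θ = C:  -0.0137·cos θ + -0.2396·sin θ = 0.0691
  γ=atan2(-0.2396,-0.0137)=-1.6280;  ψ=arccos(0.2880)=1.2786;  θ2=γ+ψ≈-0.3494
arm 3 (φ=240.0°): x'=-0.0861, y'=-0.0700
  e−x'=0.1761;  (l²−L²−(e−x')²−y'²−z²)/2L = -0.0448
  θ3 = atan2(B,A) + arccos(C/0.2974) = 0.7850

θ₁ = 0.4360, θ₂ = -0.3494, θ₃ = 0.7850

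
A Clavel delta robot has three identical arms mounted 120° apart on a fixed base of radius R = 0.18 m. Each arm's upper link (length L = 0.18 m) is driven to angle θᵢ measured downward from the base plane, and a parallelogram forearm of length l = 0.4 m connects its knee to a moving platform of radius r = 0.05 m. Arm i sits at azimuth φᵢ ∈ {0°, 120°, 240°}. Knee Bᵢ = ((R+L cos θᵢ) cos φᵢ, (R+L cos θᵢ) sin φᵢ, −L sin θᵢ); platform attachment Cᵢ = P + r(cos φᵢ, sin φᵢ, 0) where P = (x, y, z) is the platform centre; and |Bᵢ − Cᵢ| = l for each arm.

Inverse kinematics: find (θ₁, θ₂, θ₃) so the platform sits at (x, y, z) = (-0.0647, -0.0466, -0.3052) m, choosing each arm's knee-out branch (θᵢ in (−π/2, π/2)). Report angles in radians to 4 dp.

θ₁ = 0.6110, θ₂ = 0.3490, θ₃ = -0.0870

φ1=0.0° → target in arm frame (-0.0647, -0.0466)
  A cos θ + B sin θ = C:  0.1947·cos θ + -0.3052·sin θ = -0.0156
  √(A²+B²)=0.3620;  θ1 = -1.0029+1.6140 ≈ 0.6110
rotate P by −φ2: (-0.0080, 0.0793, -0.3052)
  A=0.1380, B=-0.3052, C=(l²−L²−A²−y'²−z²)/(2L)=0.0253
  γ=atan2(-0.3052,0.1380)=-1.1461;  ψ=arccos(0.0756)=1.4951;  θ2=γ+ψ≈0.3490
arm 3 (φ=240.0°): x'=0.0727, y'=-0.0327
  e−x'=0.0573;  (l²−L²−(e−x')²−y'²−z²)/2L = 0.0836
  γ=atan2(-0.3052,0.0573)=-1.3852;  ψ=arccos(0.2692)=1.2982;  θ3=γ+ψ≈-0.0870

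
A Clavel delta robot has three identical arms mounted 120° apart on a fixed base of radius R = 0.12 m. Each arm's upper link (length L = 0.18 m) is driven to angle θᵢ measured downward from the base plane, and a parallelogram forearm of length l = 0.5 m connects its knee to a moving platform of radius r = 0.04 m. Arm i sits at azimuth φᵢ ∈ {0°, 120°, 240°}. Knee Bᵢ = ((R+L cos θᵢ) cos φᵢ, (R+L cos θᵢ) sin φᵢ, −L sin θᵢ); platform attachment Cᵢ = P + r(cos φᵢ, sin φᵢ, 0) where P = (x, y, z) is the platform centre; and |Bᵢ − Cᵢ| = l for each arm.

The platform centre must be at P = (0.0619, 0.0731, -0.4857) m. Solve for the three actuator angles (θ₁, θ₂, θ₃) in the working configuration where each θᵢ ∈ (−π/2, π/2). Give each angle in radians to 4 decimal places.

θ₁ = 0.1747, θ₂ = 0.2619, θ₃ = 0.6112

arm 1 (φ=0.0°): x'=0.0619, y'=0.0731
  A cos θ + B sin θ = C:  0.0181·cos θ + -0.4857·sin θ = -0.0666
  θ1 = atan2(B,A) + arccos(C/0.4860) = 0.1747
φ2=120.0° → target in arm frame (0.0324, -0.0902)
  A cos θ + B sin θ = C:  0.0476·cos θ + -0.4857·sin θ = -0.0797
  √(A²+B²)=0.4880;  θ2 = -1.4730+1.7349 ≈ 0.2619
φ3=240.0° → target in arm frame (-0.0943, 0.0171)
  A=0.1743, B=-0.4857, C=(l²−L²−A²−y'²−z²)/(2L)=-0.1360
  √(A²+B²)=0.5160;  θ3 = -1.2263+1.8375 ≈ 0.6112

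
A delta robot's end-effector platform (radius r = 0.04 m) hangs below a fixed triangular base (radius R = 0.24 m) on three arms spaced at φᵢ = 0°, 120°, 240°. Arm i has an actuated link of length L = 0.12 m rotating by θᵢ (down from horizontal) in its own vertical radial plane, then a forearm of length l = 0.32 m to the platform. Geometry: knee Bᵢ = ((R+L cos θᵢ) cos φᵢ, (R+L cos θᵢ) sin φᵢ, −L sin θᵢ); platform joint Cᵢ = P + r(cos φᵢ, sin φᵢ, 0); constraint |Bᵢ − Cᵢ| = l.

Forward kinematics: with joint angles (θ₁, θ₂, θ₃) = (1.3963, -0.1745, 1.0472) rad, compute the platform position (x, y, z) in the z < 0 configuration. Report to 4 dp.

S1 = (0.2208·cos0.0°, 0.2208·sin0.0°, -0.1182) = (0.2208, 0.0000, -0.1182)
S2 = (0.3182·cos120.0°, 0.3182·sin120.0°, 0.0208) = (-0.1591, 0.2755, 0.0208)
φ3=240.0°: virtual centre (-0.1300, -0.2252, -0.1039), radius l
eliminate P² terms by subtracting sphere 1 from 2 and 3
linear system: -0.7598x+0.5511y = 0.0389−0.2780z; -0.7017x+-0.4503y = 0.0157−0.0285z
Cramer: x(z) = -0.0359+0.1933z;  y(z) = 0.0212-0.2379z
sphere 1 gives Az²+Bz+C=0 with A=1.0940, B=0.1270, C=-0.0221;  B²−4AC=0.1127;  roots -0.2115, 0.0954;  negative root z = -0.2115
x = -0.0768, y = 0.0715

(-0.0768, 0.0715, -0.2115)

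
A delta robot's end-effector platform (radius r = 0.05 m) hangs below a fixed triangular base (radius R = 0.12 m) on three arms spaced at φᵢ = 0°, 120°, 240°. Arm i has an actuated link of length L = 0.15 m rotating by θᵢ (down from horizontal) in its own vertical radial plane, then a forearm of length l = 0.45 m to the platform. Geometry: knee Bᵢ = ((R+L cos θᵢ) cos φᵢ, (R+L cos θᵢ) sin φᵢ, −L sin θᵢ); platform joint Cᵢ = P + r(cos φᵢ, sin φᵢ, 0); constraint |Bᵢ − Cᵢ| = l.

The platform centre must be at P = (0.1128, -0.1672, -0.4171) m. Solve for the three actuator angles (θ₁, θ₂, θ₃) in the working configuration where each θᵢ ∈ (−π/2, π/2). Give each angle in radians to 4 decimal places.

arm 1 (φ=0.0°): x'=0.1128, y'=-0.1672
  e−x'=-0.0428;  (l²−L²−(e−x')²−y'²−z²)/2L = -0.0792
  √(A²+B²)=0.4193;  θ1 = -1.6731+1.7608 ≈ 0.0878
arm 2 (φ=120.0°): x'=-0.2012, y'=-0.0141
  A cos θ + B sin θ = C:  0.2712·cos θ + -0.4171·sin θ = -0.2257
  θ2 = atan2(B,A) + arccos(C/0.4975) = 1.0475
rotate P by −φ3: (0.0884, 0.1813, -0.4171)
  A=-0.0184, B=-0.4171, C=(l²−L²−A²−y'²−z²)/(2L)=-0.0906
  γ=atan2(-0.4171,-0.0184)=-1.6149;  ψ=arccos(-0.2170)=1.7895;  θ3=γ+ψ≈0.1746

θ₁ = 0.0878, θ₂ = 1.0475, θ₃ = 0.1746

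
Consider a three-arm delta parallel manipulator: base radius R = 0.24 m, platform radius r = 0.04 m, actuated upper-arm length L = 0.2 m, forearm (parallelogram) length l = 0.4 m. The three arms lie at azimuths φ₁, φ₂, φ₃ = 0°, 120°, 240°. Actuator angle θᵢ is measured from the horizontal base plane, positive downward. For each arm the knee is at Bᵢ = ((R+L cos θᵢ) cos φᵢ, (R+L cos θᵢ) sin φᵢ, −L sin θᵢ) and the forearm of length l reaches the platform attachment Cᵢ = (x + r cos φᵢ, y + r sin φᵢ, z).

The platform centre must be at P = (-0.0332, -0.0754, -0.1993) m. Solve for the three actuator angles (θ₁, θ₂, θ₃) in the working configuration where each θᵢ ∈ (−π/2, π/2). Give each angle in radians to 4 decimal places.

θ₁ = 0.6981, θ₂ = 0.7851, θ₃ = -0.2616

φ1=0.0° → target in arm frame (-0.0332, -0.0754)
  A cos θ + B sin θ = C:  0.2332·cos θ + -0.1993·sin θ = 0.0505
  θ1 = atan2(B,A) + arccos(C/0.3068) = 0.6981
arm 2 (φ=120.0°): x'=-0.0487, y'=0.0665
  A cos θ + B sin θ = C:  0.2487·cos θ + -0.1993·sin θ = 0.0350
  γ=atan2(-0.1993,0.2487)=-0.6756;  ψ=arccos(0.1099)=1.4607;  θ2=γ+ψ≈0.7851
rotate P by −φ3: (0.0819, 0.0089, -0.1993)
  e−x'=0.1181;  (l²−L²−(e−x')²−y'²−z²)/2L = 0.1656
  γ=atan2(-0.1993,0.1181)=-1.0358;  ψ=arccos(0.7149)=0.7742;  θ3=γ+ψ≈-0.2616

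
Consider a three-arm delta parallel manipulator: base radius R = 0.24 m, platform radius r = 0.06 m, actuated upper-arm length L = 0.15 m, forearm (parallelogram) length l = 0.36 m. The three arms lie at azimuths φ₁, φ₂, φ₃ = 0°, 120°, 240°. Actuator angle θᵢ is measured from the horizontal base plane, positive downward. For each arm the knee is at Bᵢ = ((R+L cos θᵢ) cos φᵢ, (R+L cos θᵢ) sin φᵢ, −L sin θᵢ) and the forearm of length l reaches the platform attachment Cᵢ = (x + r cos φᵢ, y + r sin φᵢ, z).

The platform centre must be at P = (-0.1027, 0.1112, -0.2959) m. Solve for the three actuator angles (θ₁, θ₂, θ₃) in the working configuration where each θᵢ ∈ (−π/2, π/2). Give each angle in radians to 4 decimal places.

rotate P by −φ1: (-0.1027, 0.1112, -0.2959)
  A cos θ + B sin θ = C:  0.2827·cos θ + -0.2959·sin θ = -0.2425
  θ1 = atan2(B,A) + arccos(C/0.4092) = 1.3967
arm 2 (φ=120.0°): x'=0.1477, y'=0.0333
  e−x'=0.0323;  (l²−L²−(e−x')²−y'²−z²)/2L = 0.0580
  √(A²+B²)=0.2977;  θ2 = -1.4619+1.3749 ≈ -0.0870
φ3=240.0° → target in arm frame (-0.0450, -0.1445)
  e−x'=0.2250;  (l²−L²−(e−x')²−y'²−z²)/2L = -0.1732
  θ3 = atan2(B,A) + arccos(C/0.3717) = 1.1347

θ₁ = 1.3967, θ₂ = -0.0870, θ₃ = 1.1347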